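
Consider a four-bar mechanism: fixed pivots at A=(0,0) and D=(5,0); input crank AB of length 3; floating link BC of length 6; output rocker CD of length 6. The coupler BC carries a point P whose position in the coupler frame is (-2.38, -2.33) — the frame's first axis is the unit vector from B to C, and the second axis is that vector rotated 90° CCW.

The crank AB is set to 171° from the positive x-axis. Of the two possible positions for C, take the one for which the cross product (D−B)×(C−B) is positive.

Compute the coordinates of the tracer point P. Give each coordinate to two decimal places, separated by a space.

-3.00 -2.86

A=(0,0), D=(5.00,0)
B = A + 3.00·(cos171°, sin171°) = (-2.9631, 0.4693)
|BD| = 7.9769
circle(B,6.00) ∩ circle(D,6.00): a=3.9884, h=4.4824
  candidates: C₊=(1.2822,4.7093) cross=35.756; C₋=(0.7548,-4.2400) cross=-35.756
  mode + wants cross > 0 → take C=(1.2822,4.7093) (cross=35.756)
ex = (C−B)/|BC| = (0.7075,0.7067); ey = (-0.7067,0.7075)
P = B + -2.38·ex + -2.33·ey = (-3.0005,-2.8611)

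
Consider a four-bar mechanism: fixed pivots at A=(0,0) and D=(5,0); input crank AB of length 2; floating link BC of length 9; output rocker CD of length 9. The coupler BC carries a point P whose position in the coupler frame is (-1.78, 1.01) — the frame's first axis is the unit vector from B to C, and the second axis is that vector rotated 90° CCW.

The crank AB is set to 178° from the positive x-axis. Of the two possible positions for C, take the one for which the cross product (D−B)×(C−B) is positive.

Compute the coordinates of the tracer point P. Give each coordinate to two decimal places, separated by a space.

A=(0,0), D=(5.00,0)
B = A + 2.00·(cos178°, sin178°) = (-1.9988, 0.0698)
|BD| = 6.9991
circle(B,9.00) ∩ circle(D,9.00): a=3.4996, h=8.2917
  candidates: C₊=(1.5833,8.3262) cross=58.035; C₋=(1.4179,-8.2564) cross=-58.035
  mode + wants cross > 0 → take C=(1.5833,8.3262) (cross=58.035)
ex = (C−B)/|BC| = (0.3980,0.9174); ey = (-0.9174,0.3980)
P = B + -1.78·ex + 1.01·ey = (-3.6338,-1.1612)

-3.63 -1.16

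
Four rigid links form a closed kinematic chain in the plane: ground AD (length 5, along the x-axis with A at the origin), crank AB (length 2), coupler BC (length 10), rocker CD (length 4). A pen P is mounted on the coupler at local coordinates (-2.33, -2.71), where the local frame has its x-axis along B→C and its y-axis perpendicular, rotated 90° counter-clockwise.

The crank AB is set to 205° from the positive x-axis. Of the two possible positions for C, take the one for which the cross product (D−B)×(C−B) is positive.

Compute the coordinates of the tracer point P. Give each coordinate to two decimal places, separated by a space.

A=(0,0), D=(5.00,0)
B = A + 2.00·(cos205°, sin205°) = (-1.8126, -0.8452)
|BD| = 6.8648
circle(B,10.00) ∩ circle(D,4.00): a=9.5505, h=2.9643
  candidates: C₊=(7.3003,3.2724) cross=20.349; C₋=(8.0302,-2.6111) cross=-20.349
  mode + wants cross > 0 → take C=(7.3003,3.2724) (cross=20.349)
ex = (C−B)/|BC| = (0.9113,0.4118); ey = (-0.4118,0.9113)
P = B + -2.33·ex + -2.71·ey = (-2.8200,-4.2742)

-2.82 -4.27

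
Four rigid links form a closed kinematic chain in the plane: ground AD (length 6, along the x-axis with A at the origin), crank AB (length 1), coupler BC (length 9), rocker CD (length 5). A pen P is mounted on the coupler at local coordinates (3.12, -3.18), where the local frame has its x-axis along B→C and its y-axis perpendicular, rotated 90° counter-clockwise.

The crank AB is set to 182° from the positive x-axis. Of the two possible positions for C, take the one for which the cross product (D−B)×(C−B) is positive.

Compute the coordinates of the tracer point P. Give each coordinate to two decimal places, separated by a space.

A=(0,0), D=(6.00,0)
B = A + 1.00·(cos182°, sin182°) = (-0.9994, -0.0349)
|BD| = 6.9995
circle(B,9.00) ∩ circle(D,5.00): a=7.5000, h=4.9749
  candidates: C₊=(6.4757,4.9773) cross=34.822; C₋=(6.5254,-4.9723) cross=-34.822
  mode + wants cross > 0 → take C=(6.4757,4.9773) (cross=34.822)
ex = (C−B)/|BC| = (0.8306,0.5569); ey = (-0.5569,0.8306)
P = B + 3.12·ex + -3.18·ey = (3.3630,-0.9385)

3.36 -0.94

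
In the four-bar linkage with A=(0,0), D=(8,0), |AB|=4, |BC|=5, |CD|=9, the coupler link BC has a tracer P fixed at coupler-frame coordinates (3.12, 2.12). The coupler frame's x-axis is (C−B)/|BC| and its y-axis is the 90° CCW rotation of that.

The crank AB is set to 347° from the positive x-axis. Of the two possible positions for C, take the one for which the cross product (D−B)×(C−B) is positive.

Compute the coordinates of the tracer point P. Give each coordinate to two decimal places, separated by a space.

0.41 -2.35

A=(0,0), D=(8.00,0)
B = A + 4.00·(cos347°, sin347°) = (3.8975, -0.8998)
|BD| = 4.2000
circle(B,5.00) ∩ circle(D,9.00): a=-4.5666, h=2.0362
  candidates: C₊=(-0.9993,0.1108) cross=8.552; C₋=(-0.1268,-3.8671) cross=-8.552
  mode + wants cross > 0 → take C=(-0.9993,0.1108) (cross=8.552)
ex = (C−B)/|BC| = (-0.9794,0.2021); ey = (-0.2021,-0.9794)
P = B + 3.12·ex + 2.12·ey = (0.4134,-2.3454)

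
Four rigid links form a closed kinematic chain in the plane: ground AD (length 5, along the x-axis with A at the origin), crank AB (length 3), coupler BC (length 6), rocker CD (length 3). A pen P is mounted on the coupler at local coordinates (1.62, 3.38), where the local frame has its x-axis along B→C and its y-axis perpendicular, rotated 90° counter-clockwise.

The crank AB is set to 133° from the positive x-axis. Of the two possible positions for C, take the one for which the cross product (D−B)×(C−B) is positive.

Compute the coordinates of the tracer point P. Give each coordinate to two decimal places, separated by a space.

-0.78 5.72

A=(0,0), D=(5.00,0)
B = A + 3.00·(cos133°, sin133°) = (-2.0460, 2.1941)
|BD| = 7.3797
circle(B,6.00) ∩ circle(D,3.00): a=5.5192, h=2.3534
  candidates: C₊=(3.9233,2.8001) cross=17.367; C₋=(2.5239,-1.6938) cross=-17.367
  mode + wants cross > 0 → take C=(3.9233,2.8001) (cross=17.367)
ex = (C−B)/|BC| = (0.9949,0.1010); ey = (-0.1010,0.9949)
P = B + 1.62·ex + 3.38·ey = (-0.7757,5.7204)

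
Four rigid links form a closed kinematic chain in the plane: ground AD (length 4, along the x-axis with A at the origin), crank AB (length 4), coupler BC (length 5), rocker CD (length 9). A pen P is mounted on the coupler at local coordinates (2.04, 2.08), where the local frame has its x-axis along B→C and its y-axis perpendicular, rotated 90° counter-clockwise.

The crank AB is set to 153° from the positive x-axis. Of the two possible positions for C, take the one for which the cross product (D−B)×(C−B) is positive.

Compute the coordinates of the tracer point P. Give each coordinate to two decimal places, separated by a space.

A=(0,0), D=(4.00,0)
B = A + 4.00·(cos153°, sin153°) = (-3.5640, 1.8160)
|BD| = 7.7790
circle(B,5.00) ∩ circle(D,9.00): a=0.2900, h=4.9916
  candidates: C₊=(-2.1168,6.6019) cross=38.829; C₋=(-4.4473,-3.1054) cross=-38.829
  mode + wants cross > 0 → take C=(-2.1168,6.6019) (cross=38.829)
ex = (C−B)/|BC| = (0.2895,0.9572); ey = (-0.9572,0.2895)
P = B + 2.04·ex + 2.08·ey = (-4.9645,4.3707)

-4.96 4.37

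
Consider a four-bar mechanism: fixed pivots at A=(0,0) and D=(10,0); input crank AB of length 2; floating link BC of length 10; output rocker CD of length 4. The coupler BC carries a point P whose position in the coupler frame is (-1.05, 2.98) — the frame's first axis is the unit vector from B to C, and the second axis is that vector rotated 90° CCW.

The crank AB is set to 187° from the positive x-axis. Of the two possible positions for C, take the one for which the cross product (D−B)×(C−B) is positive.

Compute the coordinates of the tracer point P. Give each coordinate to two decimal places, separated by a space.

-3.97 2.22

A=(0,0), D=(10.00,0)
B = A + 2.00·(cos187°, sin187°) = (-1.9851, -0.2437)
|BD| = 11.9876
circle(B,10.00) ∩ circle(D,4.00): a=9.4974, h=3.1304
  candidates: C₊=(7.4467,3.0791) cross=37.525; C₋=(7.5740,-3.1803) cross=-37.525
  mode + wants cross > 0 → take C=(7.4467,3.0791) (cross=37.525)
ex = (C−B)/|BC| = (0.9432,0.3323); ey = (-0.3323,0.9432)
P = B + -1.05·ex + 2.98·ey = (-3.9656,2.2180)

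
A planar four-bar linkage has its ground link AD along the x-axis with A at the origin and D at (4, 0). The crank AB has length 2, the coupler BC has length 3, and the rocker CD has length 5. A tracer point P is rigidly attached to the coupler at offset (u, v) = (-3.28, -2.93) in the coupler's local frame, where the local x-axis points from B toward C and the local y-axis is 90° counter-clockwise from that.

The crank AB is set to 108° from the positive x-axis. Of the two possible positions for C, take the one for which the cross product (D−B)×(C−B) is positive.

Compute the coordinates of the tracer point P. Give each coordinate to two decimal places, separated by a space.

A=(0,0), D=(4.00,0)
B = A + 2.00·(cos108°, sin108°) = (-0.6180, 1.9021)
|BD| = 4.9944
circle(B,3.00) ∩ circle(D,5.00): a=0.8954, h=2.8633
  candidates: C₊=(1.3004,4.2086) cross=14.300; C₋=(-0.8806,-1.0864) cross=-14.300
  mode + wants cross > 0 → take C=(1.3004,4.2086) (cross=14.300)
ex = (C−B)/|BC| = (0.6395,0.7688); ey = (-0.7688,0.6395)
P = B + -3.28·ex + -2.93·ey = (-0.4629,-2.4933)

-0.46 -2.49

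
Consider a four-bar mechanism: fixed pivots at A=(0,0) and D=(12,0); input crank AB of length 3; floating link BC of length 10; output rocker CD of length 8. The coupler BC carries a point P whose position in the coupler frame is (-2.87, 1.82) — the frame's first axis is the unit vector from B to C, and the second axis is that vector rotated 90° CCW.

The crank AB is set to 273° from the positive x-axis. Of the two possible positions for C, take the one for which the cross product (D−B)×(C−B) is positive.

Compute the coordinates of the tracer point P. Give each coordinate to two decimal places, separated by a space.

-2.98 -4.30

A=(0,0), D=(12.00,0)
B = A + 3.00·(cos273°, sin273°) = (0.1570, -2.9959)
|BD| = 12.2160
circle(B,10.00) ∩ circle(D,8.00): a=7.5815, h=6.5208
  candidates: C₊=(5.9078,5.1851) cross=79.658; C₋=(9.1062,-7.4583) cross=-79.658
  mode + wants cross > 0 → take C=(5.9078,5.1851) (cross=79.658)
ex = (C−B)/|BC| = (0.5751,0.8181); ey = (-0.8181,0.5751)
P = B + -2.87·ex + 1.82·ey = (-2.9824,-4.2972)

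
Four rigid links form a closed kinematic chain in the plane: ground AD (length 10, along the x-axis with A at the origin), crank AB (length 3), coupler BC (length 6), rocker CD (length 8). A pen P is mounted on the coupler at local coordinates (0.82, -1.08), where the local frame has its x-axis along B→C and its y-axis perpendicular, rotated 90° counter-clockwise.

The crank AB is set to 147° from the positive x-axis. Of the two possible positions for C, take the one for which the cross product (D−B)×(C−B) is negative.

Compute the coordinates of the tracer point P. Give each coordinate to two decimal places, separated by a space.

A=(0,0), D=(10.00,0)
B = A + 3.00·(cos147°, sin147°) = (-2.5160, 1.6339)
|BD| = 12.6222
circle(B,6.00) ∩ circle(D,8.00): a=5.2020, h=2.9899
  candidates: C₊=(3.0292,3.9253) cross=37.740; C₋=(2.2551,-2.0042) cross=-37.740
  mode - wants cross < 0 → take C=(2.2551,-2.0042) (cross=-37.740)
ex = (C−B)/|BC| = (0.7952,-0.6064); ey = (0.6064,0.7952)
P = B + 0.82·ex + -1.08·ey = (-2.5188,0.2779)

-2.52 0.28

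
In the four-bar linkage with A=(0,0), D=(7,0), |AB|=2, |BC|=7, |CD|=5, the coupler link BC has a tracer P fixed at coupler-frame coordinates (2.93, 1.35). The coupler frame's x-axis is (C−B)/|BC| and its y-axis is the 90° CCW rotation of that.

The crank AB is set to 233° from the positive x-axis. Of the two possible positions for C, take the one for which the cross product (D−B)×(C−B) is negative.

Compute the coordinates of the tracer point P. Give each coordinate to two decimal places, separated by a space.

2.02 -1.65

A=(0,0), D=(7.00,0)
B = A + 2.00·(cos233°, sin233°) = (-1.2036, -1.5973)
|BD| = 8.3577
circle(B,7.00) ∩ circle(D,5.00): a=5.6146, h=4.1804
  candidates: C₊=(3.5086,3.5791) cross=34.938; C₋=(5.1065,-4.6276) cross=-34.938
  mode - wants cross < 0 → take C=(5.1065,-4.6276) (cross=-34.938)
ex = (C−B)/|BC| = (0.9014,-0.4329); ey = (0.4329,0.9014)
P = B + 2.93·ex + 1.35·ey = (2.0220,-1.6487)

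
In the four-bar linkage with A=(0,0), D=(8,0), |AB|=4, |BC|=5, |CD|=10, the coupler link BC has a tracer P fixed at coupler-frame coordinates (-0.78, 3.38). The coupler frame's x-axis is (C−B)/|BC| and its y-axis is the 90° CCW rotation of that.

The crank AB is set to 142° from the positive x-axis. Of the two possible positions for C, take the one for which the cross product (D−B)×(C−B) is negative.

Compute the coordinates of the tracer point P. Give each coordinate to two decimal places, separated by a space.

A=(0,0), D=(8.00,0)
B = A + 4.00·(cos142°, sin142°) = (-3.1520, 2.4626)
|BD| = 11.4207
circle(B,5.00) ∩ circle(D,10.00): a=2.4268, h=4.3715
  candidates: C₊=(0.1603,6.2081) cross=49.926; C₋=(-1.7249,-2.3294) cross=-49.926
  mode - wants cross < 0 → take C=(-1.7249,-2.3294) (cross=-49.926)
ex = (C−B)/|BC| = (0.2854,-0.9584); ey = (0.9584,0.2854)
P = B + -0.78·ex + 3.38·ey = (-0.1353,4.1749)

-0.14 4.17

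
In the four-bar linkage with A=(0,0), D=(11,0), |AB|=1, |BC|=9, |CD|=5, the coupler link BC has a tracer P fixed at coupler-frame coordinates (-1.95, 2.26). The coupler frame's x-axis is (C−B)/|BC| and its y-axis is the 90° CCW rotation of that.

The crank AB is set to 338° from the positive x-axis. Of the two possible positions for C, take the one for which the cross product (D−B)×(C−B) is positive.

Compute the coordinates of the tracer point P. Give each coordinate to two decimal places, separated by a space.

-1.92 0.52

A=(0,0), D=(11.00,0)
B = A + 1.00·(cos338°, sin338°) = (0.9272, -0.3746)
|BD| = 10.0798
circle(B,9.00) ∩ circle(D,5.00): a=7.8177, h=4.4590
  candidates: C₊=(8.5738,4.3719) cross=44.946; C₋=(8.9052,-4.5400) cross=-44.946
  mode + wants cross > 0 → take C=(8.5738,4.3719) (cross=44.946)
ex = (C−B)/|BC| = (0.8496,0.5274); ey = (-0.5274,0.8496)
P = B + -1.95·ex + 2.26·ey = (-1.9215,0.5171)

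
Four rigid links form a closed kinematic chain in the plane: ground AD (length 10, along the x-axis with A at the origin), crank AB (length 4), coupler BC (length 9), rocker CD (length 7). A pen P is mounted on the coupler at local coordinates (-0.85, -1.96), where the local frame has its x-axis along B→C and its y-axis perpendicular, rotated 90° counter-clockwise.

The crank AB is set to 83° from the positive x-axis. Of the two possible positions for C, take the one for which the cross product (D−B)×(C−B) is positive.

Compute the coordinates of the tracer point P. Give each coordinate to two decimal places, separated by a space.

0.33 1.84

A=(0,0), D=(10.00,0)
B = A + 4.00·(cos83°, sin83°) = (0.4875, 3.9702)
|BD| = 10.3078
circle(B,9.00) ∩ circle(D,7.00): a=6.7061, h=6.0023
  candidates: C₊=(8.9881,6.9265) cross=61.871; C₋=(4.3643,-4.1520) cross=-61.871
  mode + wants cross > 0 → take C=(8.9881,6.9265) (cross=61.871)
ex = (C−B)/|BC| = (0.9445,0.3285); ey = (-0.3285,0.9445)
P = B + -0.85·ex + -1.96·ey = (0.3285,1.8397)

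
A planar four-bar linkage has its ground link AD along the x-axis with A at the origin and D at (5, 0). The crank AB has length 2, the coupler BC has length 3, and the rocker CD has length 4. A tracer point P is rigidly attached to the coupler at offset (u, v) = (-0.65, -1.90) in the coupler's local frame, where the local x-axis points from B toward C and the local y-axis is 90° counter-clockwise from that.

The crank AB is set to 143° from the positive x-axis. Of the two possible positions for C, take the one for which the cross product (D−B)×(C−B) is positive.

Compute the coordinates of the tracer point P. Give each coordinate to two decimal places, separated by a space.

A=(0,0), D=(5.00,0)
B = A + 2.00·(cos143°, sin143°) = (-1.5973, 1.2036)
|BD| = 6.7062
circle(B,3.00) ∩ circle(D,4.00): a=2.8312, h=0.9922
  candidates: C₊=(1.3660,1.6716) cross=6.654; C₋=(1.0099,-0.2806) cross=-6.654
  mode + wants cross > 0 → take C=(1.3660,1.6716) (cross=6.654)
ex = (C−B)/|BC| = (0.9878,0.1560); ey = (-0.1560,0.9878)
P = B + -0.65·ex + -1.90·ey = (-1.9430,-0.7745)

-1.94 -0.77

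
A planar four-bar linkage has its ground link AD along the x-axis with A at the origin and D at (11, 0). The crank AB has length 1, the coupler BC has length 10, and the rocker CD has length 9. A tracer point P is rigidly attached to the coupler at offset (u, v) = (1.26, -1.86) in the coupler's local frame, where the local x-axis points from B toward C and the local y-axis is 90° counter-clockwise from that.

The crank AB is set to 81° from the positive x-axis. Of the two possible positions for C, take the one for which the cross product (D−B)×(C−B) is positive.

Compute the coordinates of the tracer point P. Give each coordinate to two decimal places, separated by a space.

2.37 0.59

A=(0,0), D=(11.00,0)
B = A + 1.00·(cos81°, sin81°) = (0.1564, 0.9877)
|BD| = 10.8885
circle(B,10.00) ∩ circle(D,9.00): a=6.3167, h=7.7524
  candidates: C₊=(7.1503,8.1351) cross=84.411; C₋=(5.7439,-7.3057) cross=-84.411
  mode + wants cross > 0 → take C=(7.1503,8.1351) (cross=84.411)
ex = (C−B)/|BC| = (0.6994,0.7147); ey = (-0.7147,0.6994)
P = B + 1.26·ex + -1.86·ey = (2.3671,0.5874)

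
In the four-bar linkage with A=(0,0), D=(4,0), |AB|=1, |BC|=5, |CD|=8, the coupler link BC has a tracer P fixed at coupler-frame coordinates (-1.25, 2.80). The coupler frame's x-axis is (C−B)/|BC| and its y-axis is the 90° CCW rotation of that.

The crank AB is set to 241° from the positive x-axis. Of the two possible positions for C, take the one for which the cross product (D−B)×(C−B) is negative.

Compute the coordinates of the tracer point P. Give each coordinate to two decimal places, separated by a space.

2.52 -0.25

A=(0,0), D=(4.00,0)
B = A + 1.00·(cos241°, sin241°) = (-0.4848, -0.8746)
|BD| = 4.5693
circle(B,5.00) ∩ circle(D,8.00): a=-1.9830, h=4.5900
  candidates: C₊=(-3.3097,3.2509) cross=20.973; C₋=(-1.5525,-5.7593) cross=-20.973
  mode - wants cross < 0 → take C=(-1.5525,-5.7593) (cross=-20.973)
ex = (C−B)/|BC| = (-0.2135,-0.9769); ey = (0.9769,-0.2135)
P = B + -1.25·ex + 2.80·ey = (2.5175,-0.2514)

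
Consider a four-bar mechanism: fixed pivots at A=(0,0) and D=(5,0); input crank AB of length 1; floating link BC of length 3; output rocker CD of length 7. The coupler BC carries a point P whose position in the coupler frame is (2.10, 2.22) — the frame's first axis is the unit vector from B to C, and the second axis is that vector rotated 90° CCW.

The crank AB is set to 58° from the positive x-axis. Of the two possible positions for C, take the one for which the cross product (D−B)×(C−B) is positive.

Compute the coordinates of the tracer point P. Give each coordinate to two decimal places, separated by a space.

A=(0,0), D=(5.00,0)
B = A + 1.00·(cos58°, sin58°) = (0.5299, 0.8480)
|BD| = 4.5498
circle(B,3.00) ∩ circle(D,7.00): a=-2.1209, h=2.1218
  candidates: C₊=(-1.1583,3.3279) cross=9.654; C₋=(-1.9493,-0.8412) cross=-9.654
  mode + wants cross > 0 → take C=(-1.1583,3.3279) (cross=9.654)
ex = (C−B)/|BC| = (-0.5627,0.8266); ey = (-0.8266,-0.5627)
P = B + 2.10·ex + 2.22·ey = (-2.4870,1.3347)

-2.49 1.33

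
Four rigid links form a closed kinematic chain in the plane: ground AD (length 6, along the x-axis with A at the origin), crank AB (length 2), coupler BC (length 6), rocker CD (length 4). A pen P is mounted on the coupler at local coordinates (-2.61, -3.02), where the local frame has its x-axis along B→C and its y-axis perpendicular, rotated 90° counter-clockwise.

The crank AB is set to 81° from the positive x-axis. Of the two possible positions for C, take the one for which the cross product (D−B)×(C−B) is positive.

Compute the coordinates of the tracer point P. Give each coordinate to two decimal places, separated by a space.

-1.13 -1.75

A=(0,0), D=(6.00,0)
B = A + 2.00·(cos81°, sin81°) = (0.3129, 1.9754)
|BD| = 6.0204
circle(B,6.00) ∩ circle(D,4.00): a=4.6712, h=3.7656
  candidates: C₊=(5.9610,3.9998) cross=22.670; C₋=(3.4900,-3.1144) cross=-22.670
  mode + wants cross > 0 → take C=(5.9610,3.9998) (cross=22.670)
ex = (C−B)/|BC| = (0.9414,0.3374); ey = (-0.3374,0.9414)
P = B + -2.61·ex + -3.02·ey = (-1.1251,-1.7482)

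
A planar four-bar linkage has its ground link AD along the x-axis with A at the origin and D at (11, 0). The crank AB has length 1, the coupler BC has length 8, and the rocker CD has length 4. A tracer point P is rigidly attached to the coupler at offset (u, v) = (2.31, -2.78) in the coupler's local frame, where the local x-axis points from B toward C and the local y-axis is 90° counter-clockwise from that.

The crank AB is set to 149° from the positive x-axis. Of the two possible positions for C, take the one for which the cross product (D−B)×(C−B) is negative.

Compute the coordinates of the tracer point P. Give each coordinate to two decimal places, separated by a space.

A=(0,0), D=(11.00,0)
B = A + 1.00·(cos149°, sin149°) = (-0.8572, 0.5150)
|BD| = 11.8683
circle(B,8.00) ∩ circle(D,4.00): a=7.9564, h=0.8345
  candidates: C₊=(7.1279,1.0035) cross=9.904; C₋=(7.0555,-0.6639) cross=-9.904
  mode - wants cross < 0 → take C=(7.0555,-0.6639) (cross=-9.904)
ex = (C−B)/|BC| = (0.9891,-0.1474); ey = (0.1474,0.9891)
P = B + 2.31·ex + -2.78·ey = (1.0179,-2.5750)

1.02 -2.58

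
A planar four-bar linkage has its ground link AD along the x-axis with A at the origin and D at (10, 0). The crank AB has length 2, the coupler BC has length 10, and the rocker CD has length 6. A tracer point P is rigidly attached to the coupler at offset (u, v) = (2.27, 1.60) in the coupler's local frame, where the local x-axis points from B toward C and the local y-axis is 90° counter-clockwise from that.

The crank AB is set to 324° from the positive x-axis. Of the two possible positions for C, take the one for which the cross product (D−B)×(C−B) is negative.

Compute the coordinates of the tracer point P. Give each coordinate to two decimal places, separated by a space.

A=(0,0), D=(10.00,0)
B = A + 2.00·(cos324°, sin324°) = (1.6180, -1.1756)
|BD| = 8.4640
circle(B,10.00) ∩ circle(D,6.00): a=8.0127, h=5.9830
  candidates: C₊=(8.7221,5.8623) cross=50.640; C₋=(10.3841,-5.9877) cross=-50.640
  mode - wants cross < 0 → take C=(10.3841,-5.9877) (cross=-50.640)
ex = (C−B)/|BC| = (0.8766,-0.4812); ey = (0.4812,0.8766)
P = B + 2.27·ex + 1.60·ey = (4.3779,-0.8654)

4.38 -0.87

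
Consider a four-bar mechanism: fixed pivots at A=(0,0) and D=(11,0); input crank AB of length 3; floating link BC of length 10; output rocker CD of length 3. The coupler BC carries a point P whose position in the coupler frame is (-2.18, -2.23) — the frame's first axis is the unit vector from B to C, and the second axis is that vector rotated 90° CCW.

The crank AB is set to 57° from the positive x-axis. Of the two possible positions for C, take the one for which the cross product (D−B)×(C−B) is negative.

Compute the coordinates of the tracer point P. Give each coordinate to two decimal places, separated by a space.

A=(0,0), D=(11.00,0)
B = A + 3.00·(cos57°, sin57°) = (1.6339, 2.5160)
|BD| = 9.6981
circle(B,10.00) ∩ circle(D,3.00): a=9.5407, h=2.9959
  candidates: C₊=(11.6252,2.9341) cross=29.054; C₋=(10.0707,-2.8524) cross=-29.054
  mode - wants cross < 0 → take C=(10.0707,-2.8524) (cross=-29.054)
ex = (C−B)/|BC| = (0.8437,-0.5368); ey = (0.5368,0.8437)
P = B + -2.18·ex + -2.23·ey = (-1.4025,1.8049)

-1.40 1.80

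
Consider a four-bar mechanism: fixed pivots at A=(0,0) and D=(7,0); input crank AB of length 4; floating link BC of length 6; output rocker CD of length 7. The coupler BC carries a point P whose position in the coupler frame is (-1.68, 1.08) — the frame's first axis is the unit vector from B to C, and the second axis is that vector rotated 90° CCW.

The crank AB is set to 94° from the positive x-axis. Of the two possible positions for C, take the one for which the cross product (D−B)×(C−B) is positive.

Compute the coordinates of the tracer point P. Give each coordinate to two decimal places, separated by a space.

A=(0,0), D=(7.00,0)
B = A + 4.00·(cos94°, sin94°) = (-0.2790, 3.9903)
|BD| = 8.3010
circle(B,6.00) ∩ circle(D,7.00): a=3.3675, h=4.9659
  candidates: C₊=(5.0609,6.7261) cross=41.222; C₋=(0.2868,-1.9830) cross=-41.222
  mode + wants cross > 0 → take C=(5.0609,6.7261) (cross=41.222)
ex = (C−B)/|BC| = (0.8900,0.4560); ey = (-0.4560,0.8900)
P = B + -1.68·ex + 1.08·ey = (-2.2667,4.1854)

-2.27 4.19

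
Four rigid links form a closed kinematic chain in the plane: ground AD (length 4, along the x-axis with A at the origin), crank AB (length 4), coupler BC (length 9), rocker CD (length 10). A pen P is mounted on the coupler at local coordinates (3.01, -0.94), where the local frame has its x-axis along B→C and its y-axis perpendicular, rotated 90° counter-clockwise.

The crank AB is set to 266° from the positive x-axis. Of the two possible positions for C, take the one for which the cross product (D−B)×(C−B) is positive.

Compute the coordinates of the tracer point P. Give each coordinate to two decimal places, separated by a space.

A=(0,0), D=(4.00,0)
B = A + 4.00·(cos266°, sin266°) = (-0.2790, -3.9903)
|BD| = 5.8508
circle(B,9.00) ∩ circle(D,10.00): a=1.3017, h=8.9054
  candidates: C₊=(-5.4005,3.4105) cross=52.104; C₋=(6.7464,-9.6155) cross=-52.104
  mode + wants cross > 0 → take C=(-5.4005,3.4105) (cross=52.104)
ex = (C−B)/|BC| = (-0.5690,0.8223); ey = (-0.8223,-0.5690)
P = B + 3.01·ex + -0.94·ey = (-1.2189,-0.9802)

-1.22 -0.98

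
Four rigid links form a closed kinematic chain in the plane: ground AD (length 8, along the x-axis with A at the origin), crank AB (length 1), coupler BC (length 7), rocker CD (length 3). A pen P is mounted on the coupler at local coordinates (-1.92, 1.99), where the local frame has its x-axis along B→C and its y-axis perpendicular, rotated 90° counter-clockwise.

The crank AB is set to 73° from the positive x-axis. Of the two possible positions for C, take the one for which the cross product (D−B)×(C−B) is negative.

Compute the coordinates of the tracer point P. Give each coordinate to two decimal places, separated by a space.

-0.39 3.64

A=(0,0), D=(8.00,0)
B = A + 1.00·(cos73°, sin73°) = (0.2924, 0.9563)
|BD| = 7.7667
circle(B,7.00) ∩ circle(D,3.00): a=6.4585, h=2.6997
  candidates: C₊=(7.0341,2.8402) cross=20.968; C₋=(6.3693,-2.5181) cross=-20.968
  mode - wants cross < 0 → take C=(6.3693,-2.5181) (cross=-20.968)
ex = (C−B)/|BC| = (0.8681,-0.4963); ey = (0.4963,0.8681)
P = B + -1.92·ex + 1.99·ey = (-0.3867,3.6369)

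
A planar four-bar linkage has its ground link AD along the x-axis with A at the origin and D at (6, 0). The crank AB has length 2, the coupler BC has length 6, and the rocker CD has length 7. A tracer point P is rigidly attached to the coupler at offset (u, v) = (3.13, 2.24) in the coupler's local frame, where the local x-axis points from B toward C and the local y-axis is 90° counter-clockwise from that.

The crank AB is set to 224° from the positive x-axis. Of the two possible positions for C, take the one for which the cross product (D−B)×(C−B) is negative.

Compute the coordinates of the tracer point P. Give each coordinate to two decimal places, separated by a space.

A=(0,0), D=(6.00,0)
B = A + 2.00·(cos224°, sin224°) = (-1.4387, -1.3893)
|BD| = 7.5673
circle(B,6.00) ∩ circle(D,7.00): a=2.9247, h=5.2389
  candidates: C₊=(0.4745,4.2975) cross=39.644; C₋=(2.3981,-6.0022) cross=-39.644
  mode - wants cross < 0 → take C=(2.3981,-6.0022) (cross=-39.644)
ex = (C−B)/|BC| = (0.6395,-0.7688); ey = (0.7688,0.6395)
P = B + 3.13·ex + 2.24·ey = (2.2850,-2.3633)

2.29 -2.36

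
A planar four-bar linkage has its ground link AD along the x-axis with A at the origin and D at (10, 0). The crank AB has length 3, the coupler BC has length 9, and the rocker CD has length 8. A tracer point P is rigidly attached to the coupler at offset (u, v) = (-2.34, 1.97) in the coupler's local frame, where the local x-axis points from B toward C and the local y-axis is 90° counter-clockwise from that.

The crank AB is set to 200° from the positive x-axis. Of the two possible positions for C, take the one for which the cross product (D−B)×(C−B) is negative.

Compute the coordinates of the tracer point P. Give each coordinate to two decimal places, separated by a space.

A=(0,0), D=(10.00,0)
B = A + 3.00·(cos200°, sin200°) = (-2.8191, -1.0261)
|BD| = 12.8601
circle(B,9.00) ∩ circle(D,8.00): a=7.0910, h=5.5424
  candidates: C₊=(3.8071,5.0644) cross=71.275; C₋=(4.6915,-5.9850) cross=-71.275
  mode - wants cross < 0 → take C=(4.6915,-5.9850) (cross=-71.275)
ex = (C−B)/|BC| = (0.8345,-0.5510); ey = (0.5510,0.8345)
P = B + -2.34·ex + 1.97·ey = (-3.6864,1.9072)

-3.69 1.91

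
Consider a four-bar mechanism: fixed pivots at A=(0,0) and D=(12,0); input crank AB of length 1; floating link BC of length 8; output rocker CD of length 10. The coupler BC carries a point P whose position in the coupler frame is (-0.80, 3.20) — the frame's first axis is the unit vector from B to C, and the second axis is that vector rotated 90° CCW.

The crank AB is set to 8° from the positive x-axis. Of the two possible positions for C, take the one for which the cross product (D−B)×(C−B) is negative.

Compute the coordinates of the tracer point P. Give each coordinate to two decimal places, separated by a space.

3.43 2.36

A=(0,0), D=(12.00,0)
B = A + 1.00·(cos8°, sin8°) = (0.9903, 0.1392)
|BD| = 11.0106
circle(B,8.00) ∩ circle(D,10.00): a=3.8705, h=7.0014
  candidates: C₊=(4.9490,7.0911) cross=77.089; C₋=(4.7720,-6.9106) cross=-77.089
  mode - wants cross < 0 → take C=(4.7720,-6.9106) (cross=-77.089)
ex = (C−B)/|BC| = (0.4727,-0.8812); ey = (0.8812,0.4727)
P = B + -0.80·ex + 3.20·ey = (3.4320,2.3568)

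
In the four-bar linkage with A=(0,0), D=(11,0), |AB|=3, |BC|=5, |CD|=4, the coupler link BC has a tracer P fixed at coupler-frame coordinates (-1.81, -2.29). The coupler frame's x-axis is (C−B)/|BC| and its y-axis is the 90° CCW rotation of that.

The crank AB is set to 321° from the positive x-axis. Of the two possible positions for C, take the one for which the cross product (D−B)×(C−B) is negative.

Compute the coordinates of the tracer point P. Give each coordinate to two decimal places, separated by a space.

A=(0,0), D=(11.00,0)
B = A + 3.00·(cos321°, sin321°) = (2.3314, -1.8880)
|BD| = 8.8718
circle(B,5.00) ∩ circle(D,4.00): a=4.9431, h=0.7521
  candidates: C₊=(7.0013,-0.1012) cross=6.672; C₋=(7.3214,-1.5709) cross=-6.672
  mode - wants cross < 0 → take C=(7.3214,-1.5709) (cross=-6.672)
ex = (C−B)/|BC| = (0.9980,0.0634); ey = (-0.0634,0.9980)
P = B + -1.81·ex + -2.29·ey = (0.6703,-4.2881)

0.67 -4.29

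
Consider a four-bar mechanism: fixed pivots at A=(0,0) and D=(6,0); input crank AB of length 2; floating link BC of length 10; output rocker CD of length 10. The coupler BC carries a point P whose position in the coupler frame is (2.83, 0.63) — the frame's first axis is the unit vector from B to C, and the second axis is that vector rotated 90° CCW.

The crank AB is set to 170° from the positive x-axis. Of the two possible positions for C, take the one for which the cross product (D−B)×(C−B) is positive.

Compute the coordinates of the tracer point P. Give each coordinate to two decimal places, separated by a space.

A=(0,0), D=(6.00,0)
B = A + 2.00·(cos170°, sin170°) = (-1.9696, 0.3473)
|BD| = 7.9772
circle(B,10.00) ∩ circle(D,10.00): a=3.9886, h=9.1701
  candidates: C₊=(2.4144,9.3351) cross=73.152; C₋=(1.6160,-8.9878) cross=-73.152
  mode + wants cross > 0 → take C=(2.4144,9.3351) (cross=73.152)
ex = (C−B)/|BC| = (0.4384,0.8988); ey = (-0.8988,0.4384)
P = B + 2.83·ex + 0.63·ey = (-1.2952,3.1670)

-1.30 3.17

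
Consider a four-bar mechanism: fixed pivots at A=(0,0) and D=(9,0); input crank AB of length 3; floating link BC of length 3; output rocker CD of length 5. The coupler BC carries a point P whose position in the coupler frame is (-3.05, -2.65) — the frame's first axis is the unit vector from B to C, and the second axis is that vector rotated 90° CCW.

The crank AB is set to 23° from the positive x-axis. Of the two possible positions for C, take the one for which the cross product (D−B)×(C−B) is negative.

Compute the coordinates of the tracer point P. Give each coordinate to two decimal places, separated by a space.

A=(0,0), D=(9.00,0)
B = A + 3.00·(cos23°, sin23°) = (2.7615, 1.1722)
|BD| = 6.3477
circle(B,3.00) ∩ circle(D,5.00): a=1.9135, h=2.3105
  candidates: C₊=(5.0688,3.0896) cross=14.666; C₋=(4.2155,-1.4519) cross=-14.666
  mode - wants cross < 0 → take C=(4.2155,-1.4519) (cross=-14.666)
ex = (C−B)/|BC| = (0.4846,-0.8747); ey = (0.8747,0.4846)
P = B + -3.05·ex + -2.65·ey = (-1.0346,2.5557)

-1.03 2.56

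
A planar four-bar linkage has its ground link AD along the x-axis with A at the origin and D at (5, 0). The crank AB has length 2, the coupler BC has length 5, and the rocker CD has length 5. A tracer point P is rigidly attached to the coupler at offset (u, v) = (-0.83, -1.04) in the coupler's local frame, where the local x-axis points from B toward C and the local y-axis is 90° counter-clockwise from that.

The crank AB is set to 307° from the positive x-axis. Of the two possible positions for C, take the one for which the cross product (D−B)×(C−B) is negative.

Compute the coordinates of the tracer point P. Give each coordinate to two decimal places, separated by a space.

A=(0,0), D=(5.00,0)
B = A + 2.00·(cos307°, sin307°) = (1.2036, -1.5973)
|BD| = 4.1187
circle(B,5.00) ∩ circle(D,5.00): a=2.0594, h=4.5562
  candidates: C₊=(1.3349,3.4010) cross=18.766; C₋=(4.8688,-4.9983) cross=-18.766
  mode - wants cross < 0 → take C=(4.8688,-4.9983) (cross=-18.766)
ex = (C−B)/|BC| = (0.7330,-0.6802); ey = (0.6802,0.7330)
P = B + -0.83·ex + -1.04·ey = (-0.1122,-1.7951)

-0.11 -1.80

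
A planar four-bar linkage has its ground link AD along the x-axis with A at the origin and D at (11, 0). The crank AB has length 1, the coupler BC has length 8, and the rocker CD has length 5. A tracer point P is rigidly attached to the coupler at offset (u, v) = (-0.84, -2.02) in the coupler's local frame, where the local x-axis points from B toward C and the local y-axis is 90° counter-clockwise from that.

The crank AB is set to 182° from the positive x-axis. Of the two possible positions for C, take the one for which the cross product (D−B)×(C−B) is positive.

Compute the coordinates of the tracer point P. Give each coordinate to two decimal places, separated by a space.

-1.18 -2.21

A=(0,0), D=(11.00,0)
B = A + 1.00·(cos182°, sin182°) = (-0.9994, -0.0349)
|BD| = 11.9994
circle(B,8.00) ∩ circle(D,5.00): a=7.6248, h=2.4213
  candidates: C₊=(6.6183,2.4085) cross=29.054; C₋=(6.6324,-2.4340) cross=-29.054
  mode + wants cross > 0 → take C=(6.6183,2.4085) (cross=29.054)
ex = (C−B)/|BC| = (0.9522,0.3054); ey = (-0.3054,0.9522)
P = B + -0.84·ex + -2.02·ey = (-1.1823,-2.2149)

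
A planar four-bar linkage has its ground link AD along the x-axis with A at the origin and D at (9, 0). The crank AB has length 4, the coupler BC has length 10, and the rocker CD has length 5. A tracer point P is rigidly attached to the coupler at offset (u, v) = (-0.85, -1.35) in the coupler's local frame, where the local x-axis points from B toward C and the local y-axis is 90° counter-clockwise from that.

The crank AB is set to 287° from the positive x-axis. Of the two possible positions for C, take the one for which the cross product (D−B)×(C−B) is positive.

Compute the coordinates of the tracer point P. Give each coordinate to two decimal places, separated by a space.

1.81 -5.28

A=(0,0), D=(9.00,0)
B = A + 4.00·(cos287°, sin287°) = (1.1695, -3.8252)
|BD| = 8.7149
circle(B,10.00) ∩ circle(D,5.00): a=8.6604, h=4.9997
  candidates: C₊=(6.7565,4.4684) cross=43.572; C₋=(11.1456,-4.5162) cross=-43.572
  mode + wants cross > 0 → take C=(6.7565,4.4684) (cross=43.572)
ex = (C−B)/|BC| = (0.5587,0.8294); ey = (-0.8294,0.5587)
P = B + -0.85·ex + -1.35·ey = (1.8142,-5.2844)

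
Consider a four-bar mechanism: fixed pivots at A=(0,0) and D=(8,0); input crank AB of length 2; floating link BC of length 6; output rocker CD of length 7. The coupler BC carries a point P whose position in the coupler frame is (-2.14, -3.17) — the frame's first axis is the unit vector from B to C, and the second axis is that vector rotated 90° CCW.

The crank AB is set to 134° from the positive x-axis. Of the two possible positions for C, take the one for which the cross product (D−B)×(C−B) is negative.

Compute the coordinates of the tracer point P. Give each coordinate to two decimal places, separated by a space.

A=(0,0), D=(8.00,0)
B = A + 2.00·(cos134°, sin134°) = (-1.3893, 1.4387)
|BD| = 9.4989
circle(B,6.00) ∩ circle(D,7.00): a=4.0652, h=4.4130
  candidates: C₊=(3.2973,5.1851) cross=41.919; C₋=(1.9606,-3.5391) cross=-41.919
  mode - wants cross < 0 → take C=(1.9606,-3.5391) (cross=-41.919)
ex = (C−B)/|BC| = (0.5583,-0.8296); ey = (0.8296,0.5583)
P = B + -2.14·ex + -3.17·ey = (-5.2140,1.4442)

-5.21 1.44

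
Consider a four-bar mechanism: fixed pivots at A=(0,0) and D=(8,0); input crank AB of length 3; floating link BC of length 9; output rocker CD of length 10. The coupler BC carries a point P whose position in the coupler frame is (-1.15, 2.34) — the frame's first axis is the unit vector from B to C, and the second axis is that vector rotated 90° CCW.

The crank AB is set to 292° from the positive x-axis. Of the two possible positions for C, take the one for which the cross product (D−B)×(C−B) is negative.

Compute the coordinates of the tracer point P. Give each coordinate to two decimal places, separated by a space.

2.27 -0.44

A=(0,0), D=(8.00,0)
B = A + 3.00·(cos292°, sin292°) = (1.1238, -2.7816)
|BD| = 7.4175
circle(B,9.00) ∩ circle(D,10.00): a=2.4280, h=8.6663
  candidates: C₊=(0.1247,6.1628) cross=64.282; C₋=(6.6245,-9.9049) cross=-64.282
  mode - wants cross < 0 → take C=(6.6245,-9.9049) (cross=-64.282)
ex = (C−B)/|BC| = (0.6112,-0.7915); ey = (0.7915,0.6112)
P = B + -1.15·ex + 2.34·ey = (2.2730,-0.4412)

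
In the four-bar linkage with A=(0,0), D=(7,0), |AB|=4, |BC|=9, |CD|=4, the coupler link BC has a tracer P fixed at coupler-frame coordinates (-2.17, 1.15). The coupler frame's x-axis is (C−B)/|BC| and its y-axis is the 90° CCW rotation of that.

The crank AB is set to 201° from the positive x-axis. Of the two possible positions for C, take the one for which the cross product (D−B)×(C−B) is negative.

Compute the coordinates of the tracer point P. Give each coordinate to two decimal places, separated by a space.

A=(0,0), D=(7.00,0)
B = A + 4.00·(cos201°, sin201°) = (-3.7343, -1.4335)
|BD| = 10.8296
circle(B,9.00) ∩ circle(D,4.00): a=8.4158, h=3.1896
  candidates: C₊=(4.1853,2.8421) cross=34.542; C₋=(5.0297,-3.4811) cross=-34.542
  mode - wants cross < 0 → take C=(5.0297,-3.4811) (cross=-34.542)
ex = (C−B)/|BC| = (0.9738,-0.2275); ey = (0.2275,0.9738)
P = B + -2.17·ex + 1.15·ey = (-5.5858,0.1801)

-5.59 0.18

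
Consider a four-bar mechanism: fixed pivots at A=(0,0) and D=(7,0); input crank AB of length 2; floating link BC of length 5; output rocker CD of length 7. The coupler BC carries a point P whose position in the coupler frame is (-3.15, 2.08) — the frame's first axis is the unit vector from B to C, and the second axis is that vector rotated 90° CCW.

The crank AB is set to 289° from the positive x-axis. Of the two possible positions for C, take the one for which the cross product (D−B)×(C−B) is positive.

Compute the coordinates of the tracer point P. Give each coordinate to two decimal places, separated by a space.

A=(0,0), D=(7.00,0)
B = A + 2.00·(cos289°, sin289°) = (0.6511, -1.8910)
|BD| = 6.6245
circle(B,5.00) ∩ circle(D,7.00): a=1.5008, h=4.7694
  candidates: C₊=(0.7280,3.1084) cross=31.595; C₋=(3.4510,-6.0336) cross=-31.595
  mode + wants cross > 0 → take C=(0.7280,3.1084) (cross=31.595)
ex = (C−B)/|BC| = (0.0154,0.9999); ey = (-0.9999,0.0154)
P = B + -3.15·ex + 2.08·ey = (-1.4770,-5.0087)

-1.48 -5.01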